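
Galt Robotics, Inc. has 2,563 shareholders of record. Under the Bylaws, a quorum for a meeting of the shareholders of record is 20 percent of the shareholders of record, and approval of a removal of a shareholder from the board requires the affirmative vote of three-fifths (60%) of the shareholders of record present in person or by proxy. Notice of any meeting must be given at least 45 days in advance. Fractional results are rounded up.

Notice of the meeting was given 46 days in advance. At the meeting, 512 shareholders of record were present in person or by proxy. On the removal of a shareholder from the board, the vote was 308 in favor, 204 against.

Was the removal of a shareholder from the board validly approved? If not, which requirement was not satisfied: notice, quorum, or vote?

Invalid — quorum requirement not satisfied.

Notice: 46 days given; 45 required. Satisfied.
Quorum: 20% of 2,563 = 512.60, rounded up to 513; 512 present. Not satisfied.
Vote: requires three-fifths of those present (512); 3/5 of 512 = 307.20, rounded up to 308, so 308 needed; 308 in favor. Satisfied.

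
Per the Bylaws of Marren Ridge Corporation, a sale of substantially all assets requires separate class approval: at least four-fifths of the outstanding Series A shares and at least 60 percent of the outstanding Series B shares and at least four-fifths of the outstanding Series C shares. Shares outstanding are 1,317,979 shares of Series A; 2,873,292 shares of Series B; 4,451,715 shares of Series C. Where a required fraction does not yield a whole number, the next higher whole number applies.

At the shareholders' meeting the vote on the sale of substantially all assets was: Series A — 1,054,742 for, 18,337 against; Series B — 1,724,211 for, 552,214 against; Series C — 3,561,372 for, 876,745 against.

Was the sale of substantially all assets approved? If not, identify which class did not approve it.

Approved — every class gave the required vote.

Series A: 4/5 of 1317979 = 1054383.20, rounded up to 1054384; 1,054,384 required, 1,054,742 in favor — approved.
Series B: 3/5 of 2873292 = 1723975.20, rounded up to 1723976; 1,723,976 required, 1,724,211 in favor — approved.
Series C: 4/5 of 4451715 = 3561372; 3,561,372 required, 3,561,372 in favor — approved.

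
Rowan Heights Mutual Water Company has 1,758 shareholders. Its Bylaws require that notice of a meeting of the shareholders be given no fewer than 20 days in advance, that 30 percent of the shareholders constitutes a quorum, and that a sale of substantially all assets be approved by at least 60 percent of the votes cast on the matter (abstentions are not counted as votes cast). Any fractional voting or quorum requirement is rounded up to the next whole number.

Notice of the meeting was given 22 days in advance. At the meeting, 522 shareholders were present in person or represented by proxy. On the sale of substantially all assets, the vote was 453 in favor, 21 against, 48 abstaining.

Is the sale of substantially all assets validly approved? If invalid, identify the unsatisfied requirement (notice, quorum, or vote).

Invalid — quorum requirement not satisfied.

Notice: 22 days given; 20 required. Satisfied.
Quorum: 30% of 1,758 = 527.40, rounded up to 528; 522 present. Not satisfied.
Vote: requires three-fifths of the votes cast (522 − 48 abstaining = 474); 3/5 of 474 = 284.40, rounded up to 285, so 285 needed; 453 in favor. Satisfied.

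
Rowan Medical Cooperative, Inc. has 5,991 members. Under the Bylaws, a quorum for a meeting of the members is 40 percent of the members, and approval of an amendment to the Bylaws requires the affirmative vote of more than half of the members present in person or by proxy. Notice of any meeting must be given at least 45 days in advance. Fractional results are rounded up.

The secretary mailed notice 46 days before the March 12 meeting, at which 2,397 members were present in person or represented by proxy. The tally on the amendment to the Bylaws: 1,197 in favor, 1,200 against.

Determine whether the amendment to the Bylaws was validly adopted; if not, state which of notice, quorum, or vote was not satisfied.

Invalid — vote requirement not satisfied.

Notice: 46 days given; 45 required. Satisfied.
Quorum: 40% of 5,991 = 2,396.40, rounded up to 2,397; 2,397 present. Satisfied.
Vote: requires a majority of those present (2,397); a majority of 2397 is 1199, so 1,199 needed; 1,197 in favor. Not satisfied.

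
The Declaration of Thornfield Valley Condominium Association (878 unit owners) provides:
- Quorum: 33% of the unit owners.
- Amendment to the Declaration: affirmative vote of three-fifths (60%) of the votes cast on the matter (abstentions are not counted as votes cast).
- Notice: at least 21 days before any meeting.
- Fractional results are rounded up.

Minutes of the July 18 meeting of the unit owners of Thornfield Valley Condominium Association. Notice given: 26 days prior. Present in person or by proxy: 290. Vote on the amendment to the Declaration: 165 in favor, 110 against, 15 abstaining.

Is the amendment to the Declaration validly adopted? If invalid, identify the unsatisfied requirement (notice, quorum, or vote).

Valid — all requirements satisfied.

Notice: 26 days given; 21 required. Satisfied.
Quorum: 33% of 878 = 289.74, rounded up to 290; 290 present. Satisfied.
Vote: requires three-fifths of the votes cast (290 − 15 abstaining = 275); 3/5 of 275 = 165, so 165 needed; 165 in favor. Satisfied.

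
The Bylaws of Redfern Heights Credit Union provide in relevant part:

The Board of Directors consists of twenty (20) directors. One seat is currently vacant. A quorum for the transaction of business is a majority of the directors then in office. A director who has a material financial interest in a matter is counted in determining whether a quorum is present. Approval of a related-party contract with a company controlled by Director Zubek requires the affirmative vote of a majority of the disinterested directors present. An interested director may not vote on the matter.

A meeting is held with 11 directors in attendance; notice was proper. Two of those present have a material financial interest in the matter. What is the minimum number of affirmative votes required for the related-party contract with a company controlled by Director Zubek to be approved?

The related-party contract with a company controlled by Director Zubek requires a majority of the disinterested directors present (11 − 2 = 9).
A majority of 9 is 5.

5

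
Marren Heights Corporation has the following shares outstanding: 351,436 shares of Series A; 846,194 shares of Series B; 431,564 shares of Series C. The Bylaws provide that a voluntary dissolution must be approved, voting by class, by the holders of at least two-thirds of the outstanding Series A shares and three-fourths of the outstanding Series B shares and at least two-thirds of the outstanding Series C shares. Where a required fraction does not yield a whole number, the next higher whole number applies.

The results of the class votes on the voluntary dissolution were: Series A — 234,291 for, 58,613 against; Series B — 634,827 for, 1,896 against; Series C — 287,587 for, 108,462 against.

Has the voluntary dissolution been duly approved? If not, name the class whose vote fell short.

Not approved — the Series C shares did not give the required vote.

Series A: 2/3 of 351436 = 234290.67, rounded up to 234291; 234,291 required, 234,291 in favor — approved.
Series B: 3/4 of 846194 = 634645.50, rounded up to 634646; 634,646 required, 634,827 in favor — approved.
Series C: 2/3 of 431564 = 287709.33, rounded up to 287710; 287,710 required, 287,587 in favor — not approved.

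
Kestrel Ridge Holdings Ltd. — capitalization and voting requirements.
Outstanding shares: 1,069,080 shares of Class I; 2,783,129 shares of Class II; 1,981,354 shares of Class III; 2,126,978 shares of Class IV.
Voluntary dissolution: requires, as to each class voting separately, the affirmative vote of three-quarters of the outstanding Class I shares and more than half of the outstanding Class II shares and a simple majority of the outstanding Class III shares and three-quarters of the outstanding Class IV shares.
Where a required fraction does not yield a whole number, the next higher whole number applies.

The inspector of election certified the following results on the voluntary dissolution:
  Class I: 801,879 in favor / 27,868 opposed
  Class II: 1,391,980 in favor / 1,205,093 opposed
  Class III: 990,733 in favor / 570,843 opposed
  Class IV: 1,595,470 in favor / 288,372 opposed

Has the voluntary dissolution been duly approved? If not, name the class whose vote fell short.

Approved — every class gave the required vote.

Class I: 3/4 of 1069080 = 801810; 801,810 required, 801,879 in favor — approved.
Class II: a majority of 2783129 is 1391565; 1,391,565 required, 1,391,980 in favor — approved.
Class III: a majority of 1981354 is 990678; 990,678 required, 990,733 in favor — approved.
Class IV: 3/4 of 2126978 = 1595233.50, rounded up to 1595234; 1,595,234 required, 1,595,470 in favor — approved.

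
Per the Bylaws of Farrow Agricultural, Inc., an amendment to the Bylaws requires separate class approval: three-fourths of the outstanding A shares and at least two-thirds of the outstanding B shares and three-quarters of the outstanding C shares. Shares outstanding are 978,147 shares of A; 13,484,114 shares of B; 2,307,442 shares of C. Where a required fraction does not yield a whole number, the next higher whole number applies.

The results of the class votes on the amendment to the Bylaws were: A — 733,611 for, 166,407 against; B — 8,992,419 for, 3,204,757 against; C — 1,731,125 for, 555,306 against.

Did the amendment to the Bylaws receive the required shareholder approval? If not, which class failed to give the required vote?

A: 3/4 of 978147 = 733610.25, rounded up to 733611; 733,611 required, 733,611 in favor — approved.
B: 2/3 of 13484114 = 8989409.33, rounded up to 8989410; 8,989,410 required, 8,992,419 in favor — approved.
C: 3/4 of 2307442 = 1730581.50, rounded up to 1730582; 1,730,582 required, 1,731,125 in favor — approved.

Approved — every class gave the required vote.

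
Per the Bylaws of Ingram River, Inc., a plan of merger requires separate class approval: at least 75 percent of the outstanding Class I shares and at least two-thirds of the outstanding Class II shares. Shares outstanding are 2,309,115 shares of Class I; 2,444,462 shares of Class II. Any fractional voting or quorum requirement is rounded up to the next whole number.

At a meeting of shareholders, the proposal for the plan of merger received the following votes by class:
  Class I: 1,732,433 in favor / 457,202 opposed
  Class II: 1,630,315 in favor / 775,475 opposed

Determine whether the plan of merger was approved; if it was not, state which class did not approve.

Class I: 3/4 of 2309115 = 1731836.25, rounded up to 1731837; 1,731,837 required, 1,732,433 in favor — approved.
Class II: 2/3 of 2444462 = 1629641.33, rounded up to 1629642; 1,629,642 required, 1,630,315 in favor — approved.

Approved — every class gave the required vote.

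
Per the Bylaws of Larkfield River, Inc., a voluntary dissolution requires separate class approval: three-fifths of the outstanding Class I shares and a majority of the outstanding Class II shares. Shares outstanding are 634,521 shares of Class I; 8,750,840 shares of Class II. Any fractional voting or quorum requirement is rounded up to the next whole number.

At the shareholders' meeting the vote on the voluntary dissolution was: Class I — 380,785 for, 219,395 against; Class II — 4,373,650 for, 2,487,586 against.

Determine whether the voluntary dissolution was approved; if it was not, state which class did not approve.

Not approved — the Class II shares did not give the required vote.

Class I: 3/5 of 634521 = 380712.60, rounded up to 380713; 380,713 required, 380,785 in favor — approved.
Class II: a majority of 8750840 is 4375421; 4,375,421 required, 4,373,650 in favor — not approved.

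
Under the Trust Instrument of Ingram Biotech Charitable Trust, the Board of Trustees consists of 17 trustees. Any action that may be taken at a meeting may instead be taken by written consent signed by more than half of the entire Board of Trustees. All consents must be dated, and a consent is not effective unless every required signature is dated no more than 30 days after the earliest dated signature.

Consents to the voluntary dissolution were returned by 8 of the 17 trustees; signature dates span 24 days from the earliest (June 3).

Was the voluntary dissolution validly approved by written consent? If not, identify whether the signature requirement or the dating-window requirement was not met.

Not effective — insufficient signatures.

Signatures required: more than half of 17 — a majority of 17 is 9, so 9 needed; 8 signed. Insufficient.
Dating window: the latest signature is 24 days after the earliest; the limit is 30 days. Within the window.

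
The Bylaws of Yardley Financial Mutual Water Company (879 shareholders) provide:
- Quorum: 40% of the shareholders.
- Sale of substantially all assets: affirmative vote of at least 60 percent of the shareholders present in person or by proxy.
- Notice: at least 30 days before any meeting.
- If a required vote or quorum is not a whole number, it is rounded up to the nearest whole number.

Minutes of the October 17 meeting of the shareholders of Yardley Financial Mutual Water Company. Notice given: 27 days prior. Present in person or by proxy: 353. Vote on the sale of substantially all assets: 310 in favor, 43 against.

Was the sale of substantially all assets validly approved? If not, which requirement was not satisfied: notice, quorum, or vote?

Invalid — notice requirement not satisfied.

Notice: 27 days given; 30 required. Not satisfied.
Quorum: 40% of 879 = 351.60, rounded up to 352; 353 present. Satisfied.
Vote: requires three-fifths of those present (353); 3/5 of 353 = 211.80, rounded up to 212, so 212 needed; 310 in favor. Satisfied.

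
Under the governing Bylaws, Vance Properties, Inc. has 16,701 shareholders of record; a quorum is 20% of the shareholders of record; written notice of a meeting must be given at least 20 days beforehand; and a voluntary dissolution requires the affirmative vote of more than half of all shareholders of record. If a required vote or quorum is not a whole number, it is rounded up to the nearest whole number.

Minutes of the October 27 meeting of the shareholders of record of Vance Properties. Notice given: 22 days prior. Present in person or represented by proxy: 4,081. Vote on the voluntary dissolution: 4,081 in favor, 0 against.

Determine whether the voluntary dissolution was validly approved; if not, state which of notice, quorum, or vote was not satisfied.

Notice: 22 days given; 20 required. Satisfied.
Quorum: 20% of 16,701 = 3,340.20, rounded up to 3,341; 4,081 present. Satisfied.
Vote: requires a majority of all shareholders of record (16,701); a majority of 16701 is 8351, so 8,351 needed; 4,081 in favor. Not satisfied.

Invalid — vote requirement not satisfied.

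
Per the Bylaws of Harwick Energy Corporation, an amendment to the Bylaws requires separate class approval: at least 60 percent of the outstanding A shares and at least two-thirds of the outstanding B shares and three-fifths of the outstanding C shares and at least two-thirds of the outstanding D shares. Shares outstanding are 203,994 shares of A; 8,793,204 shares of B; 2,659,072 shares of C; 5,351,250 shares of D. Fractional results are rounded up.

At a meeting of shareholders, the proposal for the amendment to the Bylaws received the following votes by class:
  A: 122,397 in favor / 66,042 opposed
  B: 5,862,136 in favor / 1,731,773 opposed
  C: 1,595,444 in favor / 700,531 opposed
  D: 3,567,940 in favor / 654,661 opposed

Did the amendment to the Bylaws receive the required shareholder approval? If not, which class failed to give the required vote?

Approved — every class gave the required vote.

A: 3/5 of 203994 = 122396.40, rounded up to 122397; 122,397 required, 122,397 in favor — approved.
B: 2/3 of 8793204 = 5862136; 5,862,136 required, 5,862,136 in favor — approved.
C: 3/5 of 2659072 = 1595443.20, rounded up to 1595444; 1,595,444 required, 1,595,444 in favor — approved.
D: 2/3 of 5351250 = 3567500; 3,567,500 required, 3,567,940 in favor — approved.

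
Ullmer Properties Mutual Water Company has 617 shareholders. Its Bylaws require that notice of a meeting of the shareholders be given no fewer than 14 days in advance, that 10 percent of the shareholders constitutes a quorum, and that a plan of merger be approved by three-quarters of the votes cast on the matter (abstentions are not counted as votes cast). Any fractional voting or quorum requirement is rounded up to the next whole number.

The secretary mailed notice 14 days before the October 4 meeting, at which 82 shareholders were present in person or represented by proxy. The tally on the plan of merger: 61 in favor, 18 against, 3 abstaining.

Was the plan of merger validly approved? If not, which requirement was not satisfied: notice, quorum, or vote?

Notice: 14 days given; 14 required. Satisfied.
Quorum: 10% of 617 = 61.70, rounded up to 62; 82 present. Satisfied.
Vote: requires three-fourths of the votes cast (82 − 3 abstaining = 79); 3/4 of 79 = 59.25, rounded up to 60, so 60 needed; 61 in favor. Satisfied.

Valid — all requirements satisfied.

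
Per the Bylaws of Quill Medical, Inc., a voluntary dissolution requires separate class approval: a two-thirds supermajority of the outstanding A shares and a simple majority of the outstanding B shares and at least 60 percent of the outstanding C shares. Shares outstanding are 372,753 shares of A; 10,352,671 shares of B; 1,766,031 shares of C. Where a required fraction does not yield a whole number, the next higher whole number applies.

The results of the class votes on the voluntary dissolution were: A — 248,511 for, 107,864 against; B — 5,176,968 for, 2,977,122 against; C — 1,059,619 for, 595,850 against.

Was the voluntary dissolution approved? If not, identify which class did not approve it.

A: 2/3 of 372753 = 248502; 248,502 required, 248,511 in favor — approved.
B: a majority of 10352671 is 5176336; 5,176,336 required, 5,176,968 in favor — approved.
C: 3/5 of 1766031 = 1059618.60, rounded up to 1059619; 1,059,619 required, 1,059,619 in favor — approved.

Approved — every class gave the required vote.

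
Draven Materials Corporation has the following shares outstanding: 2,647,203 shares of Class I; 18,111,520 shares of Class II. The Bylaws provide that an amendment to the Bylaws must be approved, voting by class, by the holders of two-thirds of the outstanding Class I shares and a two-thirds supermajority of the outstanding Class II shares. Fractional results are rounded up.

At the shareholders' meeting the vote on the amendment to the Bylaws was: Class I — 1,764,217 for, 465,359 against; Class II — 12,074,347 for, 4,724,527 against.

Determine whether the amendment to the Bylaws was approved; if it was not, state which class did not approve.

Class I: 2/3 of 2647203 = 1764802; 1,764,802 required, 1,764,217 in favor — not approved.
Class II: 2/3 of 18111520 = 12074346.67, rounded up to 12074347; 12,074,347 required, 12,074,347 in favor — approved.

Not approved — the Class I shares did not give the required vote.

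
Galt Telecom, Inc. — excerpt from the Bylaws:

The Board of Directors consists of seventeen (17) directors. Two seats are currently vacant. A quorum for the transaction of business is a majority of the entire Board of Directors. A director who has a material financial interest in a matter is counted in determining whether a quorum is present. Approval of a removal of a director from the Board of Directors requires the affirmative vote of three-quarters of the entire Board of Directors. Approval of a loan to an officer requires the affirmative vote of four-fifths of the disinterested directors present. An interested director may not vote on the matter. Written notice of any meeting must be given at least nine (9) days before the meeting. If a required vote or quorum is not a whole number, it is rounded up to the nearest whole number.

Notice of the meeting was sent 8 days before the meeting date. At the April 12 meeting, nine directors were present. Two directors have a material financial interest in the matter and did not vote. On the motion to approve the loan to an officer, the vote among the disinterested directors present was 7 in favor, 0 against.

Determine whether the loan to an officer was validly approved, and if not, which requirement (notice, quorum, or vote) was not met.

Notice: 8 days given; 9 required (8 < 9). Not satisfied.
Quorum: 9 present (interested directors count toward quorum); quorum is 9. Satisfied.
Vote: the loan to an officer requires four-fifths of the disinterested directors present (9 − 2 = 7). 4/5 of 7 = 5.60, rounded up to 6, so 6 affirmative votes are needed; 7 voted in favor. Satisfied.

Invalid — notice requirement not satisfied.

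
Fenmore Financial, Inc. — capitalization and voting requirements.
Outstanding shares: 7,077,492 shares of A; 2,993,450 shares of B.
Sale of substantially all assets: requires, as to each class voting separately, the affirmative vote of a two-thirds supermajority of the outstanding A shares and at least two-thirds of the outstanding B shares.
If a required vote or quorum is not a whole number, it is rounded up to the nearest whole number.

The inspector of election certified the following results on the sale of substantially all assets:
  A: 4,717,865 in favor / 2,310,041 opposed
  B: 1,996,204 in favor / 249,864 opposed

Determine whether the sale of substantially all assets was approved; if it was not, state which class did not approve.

A: 2/3 of 7077492 = 4718328; 4,718,328 required, 4,717,865 in favor — not approved.
B: 2/3 of 2993450 = 1995633.33, rounded up to 1995634; 1,995,634 required, 1,996,204 in favor — approved.

Not approved — the A shares did not give the required vote.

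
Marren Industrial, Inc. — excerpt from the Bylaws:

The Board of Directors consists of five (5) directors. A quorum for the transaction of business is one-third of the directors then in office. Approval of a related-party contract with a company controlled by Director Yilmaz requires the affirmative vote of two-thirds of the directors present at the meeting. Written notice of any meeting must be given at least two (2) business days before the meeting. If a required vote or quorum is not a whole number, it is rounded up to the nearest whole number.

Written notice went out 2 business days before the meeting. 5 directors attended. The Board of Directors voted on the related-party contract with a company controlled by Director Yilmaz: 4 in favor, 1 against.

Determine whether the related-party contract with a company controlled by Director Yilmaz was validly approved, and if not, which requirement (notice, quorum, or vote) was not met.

Notice: 2 business days given; 2 required (2 ≥ 2). Satisfied.
Quorum: 5 present; quorum is 2. Satisfied.
Vote: the related-party contract with a company controlled by Director Yilmaz requires two-thirds of the directors present (5). 2/3 of 5 = 3.33, rounded up to 4, so 4 affirmative votes are needed; 4 voted in favor. Satisfied.

Valid — all requirements satisfied.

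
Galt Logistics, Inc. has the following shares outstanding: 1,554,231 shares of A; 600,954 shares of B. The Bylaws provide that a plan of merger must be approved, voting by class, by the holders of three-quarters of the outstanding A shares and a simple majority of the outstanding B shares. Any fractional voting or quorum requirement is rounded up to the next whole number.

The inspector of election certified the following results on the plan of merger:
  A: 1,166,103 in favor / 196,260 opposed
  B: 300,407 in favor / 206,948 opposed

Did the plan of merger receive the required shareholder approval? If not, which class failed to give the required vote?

A: 3/4 of 1554231 = 1165673.25, rounded up to 1165674; 1,165,674 required, 1,166,103 in favor — approved.
B: a majority of 600954 is 300478; 300,478 required, 300,407 in favor — not approved.

Not approved — the B shares did not give the required vote.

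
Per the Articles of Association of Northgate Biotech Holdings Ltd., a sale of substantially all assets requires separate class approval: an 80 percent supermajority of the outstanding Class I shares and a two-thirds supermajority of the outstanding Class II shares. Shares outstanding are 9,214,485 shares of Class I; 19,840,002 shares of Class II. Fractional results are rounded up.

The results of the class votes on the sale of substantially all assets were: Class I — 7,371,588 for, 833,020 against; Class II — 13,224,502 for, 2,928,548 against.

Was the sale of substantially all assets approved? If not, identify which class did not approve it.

Not approved — the Class II shares did not give the required vote.

Class I: 4/5 of 9214485 = 7371588; 7,371,588 required, 7,371,588 in favor — approved.
Class II: 2/3 of 19840002 = 13226668; 13,226,668 required, 13,224,502 in favor — not approved.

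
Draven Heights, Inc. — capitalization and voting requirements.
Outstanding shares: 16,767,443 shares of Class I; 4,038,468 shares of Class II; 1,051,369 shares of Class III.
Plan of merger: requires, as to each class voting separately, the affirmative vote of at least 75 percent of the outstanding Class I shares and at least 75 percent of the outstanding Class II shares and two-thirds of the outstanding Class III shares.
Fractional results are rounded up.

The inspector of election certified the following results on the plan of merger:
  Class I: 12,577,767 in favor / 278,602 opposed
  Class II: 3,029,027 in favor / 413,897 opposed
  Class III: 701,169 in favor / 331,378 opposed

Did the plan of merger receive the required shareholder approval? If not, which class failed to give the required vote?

Approved — every class gave the required vote.

Class I: 3/4 of 16767443 = 12575582.25, rounded up to 12575583; 12,575,583 required, 12,577,767 in favor — approved.
Class II: 3/4 of 4038468 = 3028851; 3,028,851 required, 3,029,027 in favor — approved.
Class III: 2/3 of 1051369 = 700912.67, rounded up to 700913; 700,913 required, 701,169 in favor — approved.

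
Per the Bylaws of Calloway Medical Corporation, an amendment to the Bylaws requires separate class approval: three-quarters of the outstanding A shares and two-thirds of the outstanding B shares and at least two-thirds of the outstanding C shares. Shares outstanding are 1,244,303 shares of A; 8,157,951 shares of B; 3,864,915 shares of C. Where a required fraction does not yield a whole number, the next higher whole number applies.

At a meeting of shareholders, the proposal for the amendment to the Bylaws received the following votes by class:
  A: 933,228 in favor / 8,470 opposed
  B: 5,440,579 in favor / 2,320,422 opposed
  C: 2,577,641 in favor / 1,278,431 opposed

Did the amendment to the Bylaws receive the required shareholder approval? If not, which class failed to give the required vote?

Approved — every class gave the required vote.

A: 3/4 of 1244303 = 933227.25, rounded up to 933228; 933,228 required, 933,228 in favor — approved.
B: 2/3 of 8157951 = 5438634; 5,438,634 required, 5,440,579 in favor — approved.
C: 2/3 of 3864915 = 2576610; 2,576,610 required, 2,577,641 in favor — approved.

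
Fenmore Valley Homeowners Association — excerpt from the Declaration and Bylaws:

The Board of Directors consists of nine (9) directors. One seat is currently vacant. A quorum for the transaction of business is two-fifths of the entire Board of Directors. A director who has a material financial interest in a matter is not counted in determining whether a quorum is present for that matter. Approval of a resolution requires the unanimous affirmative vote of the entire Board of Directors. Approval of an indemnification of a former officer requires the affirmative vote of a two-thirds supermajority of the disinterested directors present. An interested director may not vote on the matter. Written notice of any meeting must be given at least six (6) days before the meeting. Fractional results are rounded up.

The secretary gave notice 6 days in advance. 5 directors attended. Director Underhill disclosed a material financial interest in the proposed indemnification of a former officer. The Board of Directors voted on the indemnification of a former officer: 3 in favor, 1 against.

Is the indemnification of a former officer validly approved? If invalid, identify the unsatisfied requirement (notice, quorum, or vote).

Valid — all requirements satisfied.

Notice: 6 days given; 6 required (6 ≥ 6). Satisfied.
Quorum: 5 present, but the 1 interested director does not count, leaving 4. Quorum is 4. Satisfied.
Vote: the indemnification of a former officer requires two-thirds of the disinterested directors present (5 − 1 = 4). 2/3 of 4 = 2.67, rounded up to 3, so 3 affirmative votes are needed; 3 voted in favor. Satisfied.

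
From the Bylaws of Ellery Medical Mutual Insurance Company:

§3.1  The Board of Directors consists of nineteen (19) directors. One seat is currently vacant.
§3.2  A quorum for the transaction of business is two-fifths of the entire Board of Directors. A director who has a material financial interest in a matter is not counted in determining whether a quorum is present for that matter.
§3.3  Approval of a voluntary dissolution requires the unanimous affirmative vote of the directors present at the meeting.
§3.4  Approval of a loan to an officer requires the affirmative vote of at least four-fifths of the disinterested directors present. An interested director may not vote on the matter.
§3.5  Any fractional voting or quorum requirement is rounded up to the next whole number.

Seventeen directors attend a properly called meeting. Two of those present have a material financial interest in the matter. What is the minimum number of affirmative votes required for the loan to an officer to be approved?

The loan to an officer requires four-fifths of the disinterested directors present (17 − 2 = 15).
4/5 of 15 = 12.

12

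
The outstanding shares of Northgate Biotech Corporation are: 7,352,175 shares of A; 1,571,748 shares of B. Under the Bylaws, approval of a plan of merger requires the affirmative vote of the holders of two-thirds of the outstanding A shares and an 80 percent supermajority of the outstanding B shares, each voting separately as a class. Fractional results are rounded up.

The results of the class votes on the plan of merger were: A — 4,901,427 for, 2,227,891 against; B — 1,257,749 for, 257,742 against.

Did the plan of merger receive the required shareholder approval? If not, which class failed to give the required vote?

Not approved — the A shares did not give the required vote.

A: 2/3 of 7352175 = 4901450; 4,901,450 required, 4,901,427 in favor — not approved.
B: 4/5 of 1571748 = 1257398.40, rounded up to 1257399; 1,257,399 required, 1,257,749 in favor — approved.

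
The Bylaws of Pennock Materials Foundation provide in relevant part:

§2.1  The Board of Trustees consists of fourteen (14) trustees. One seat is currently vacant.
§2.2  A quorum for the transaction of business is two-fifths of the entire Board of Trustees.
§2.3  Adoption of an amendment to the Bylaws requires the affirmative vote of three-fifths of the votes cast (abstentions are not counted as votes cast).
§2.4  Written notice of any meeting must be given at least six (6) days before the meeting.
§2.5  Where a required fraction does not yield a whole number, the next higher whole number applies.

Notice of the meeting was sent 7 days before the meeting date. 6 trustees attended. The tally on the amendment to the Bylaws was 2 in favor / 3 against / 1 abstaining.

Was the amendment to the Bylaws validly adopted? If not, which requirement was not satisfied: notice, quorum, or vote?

Invalid — vote requirement not satisfied.

Notice: 7 days given; 6 required (7 ≥ 6). Satisfied.
Quorum: 6 present; quorum is 6. Satisfied.
Vote: the amendment to the Bylaws requires three-fifths of the votes cast (6 present − 1 abstaining = 5). 3/5 of 5 = 3, so 3 affirmative votes are needed; 2 voted in favor. Not satisfied.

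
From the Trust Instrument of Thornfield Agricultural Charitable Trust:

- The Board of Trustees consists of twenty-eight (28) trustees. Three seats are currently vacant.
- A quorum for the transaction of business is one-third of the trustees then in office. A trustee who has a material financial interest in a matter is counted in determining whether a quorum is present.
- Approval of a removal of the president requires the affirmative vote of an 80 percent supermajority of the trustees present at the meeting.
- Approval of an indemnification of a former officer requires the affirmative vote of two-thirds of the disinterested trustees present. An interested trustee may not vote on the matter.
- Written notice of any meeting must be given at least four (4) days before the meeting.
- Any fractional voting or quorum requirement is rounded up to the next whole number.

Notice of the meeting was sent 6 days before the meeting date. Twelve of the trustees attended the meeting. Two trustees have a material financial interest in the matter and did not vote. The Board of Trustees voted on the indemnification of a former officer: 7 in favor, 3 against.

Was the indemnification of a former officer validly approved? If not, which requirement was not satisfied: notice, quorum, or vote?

Notice: 6 days given; 4 required (6 ≥ 4). Satisfied.
Quorum: 12 present (interested trustees count toward quorum); quorum is 9. Satisfied.
Vote: the indemnification of a former officer requires two-thirds of the disinterested trustees present (12 − 2 = 10). 2/3 of 10 = 6.67, rounded up to 7, so 7 affirmative votes are needed; 7 voted in favor. Satisfied.

Valid — all requirements satisfied.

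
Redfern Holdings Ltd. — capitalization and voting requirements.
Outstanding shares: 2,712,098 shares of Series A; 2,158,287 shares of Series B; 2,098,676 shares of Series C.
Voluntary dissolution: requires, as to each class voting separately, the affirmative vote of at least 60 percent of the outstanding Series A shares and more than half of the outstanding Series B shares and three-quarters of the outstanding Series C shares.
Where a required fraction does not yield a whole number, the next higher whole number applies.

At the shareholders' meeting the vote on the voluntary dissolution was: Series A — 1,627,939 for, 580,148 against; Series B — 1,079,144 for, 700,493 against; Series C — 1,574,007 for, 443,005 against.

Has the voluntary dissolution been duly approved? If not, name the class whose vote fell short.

Series A: 3/5 of 2712098 = 1627258.80, rounded up to 1627259; 1,627,259 required, 1,627,939 in favor — approved.
Series B: a majority of 2158287 is 1079144; 1,079,144 required, 1,079,144 in favor — approved.
Series C: 3/4 of 2098676 = 1574007; 1,574,007 required, 1,574,007 in favor — approved.

Approved — every class gave the required vote.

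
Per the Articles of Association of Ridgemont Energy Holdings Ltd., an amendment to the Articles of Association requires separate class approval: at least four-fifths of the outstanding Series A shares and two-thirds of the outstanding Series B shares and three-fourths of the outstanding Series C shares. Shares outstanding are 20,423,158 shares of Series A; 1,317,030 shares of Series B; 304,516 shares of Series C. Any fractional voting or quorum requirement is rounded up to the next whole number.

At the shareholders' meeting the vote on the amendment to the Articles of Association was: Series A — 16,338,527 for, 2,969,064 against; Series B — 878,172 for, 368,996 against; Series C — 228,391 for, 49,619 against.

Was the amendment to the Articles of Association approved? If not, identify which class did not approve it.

Series A: 4/5 of 20423158 = 16338526.40, rounded up to 16338527; 16,338,527 required, 16,338,527 in favor — approved.
Series B: 2/3 of 1317030 = 878020; 878,020 required, 878,172 in favor — approved.
Series C: 3/4 of 304516 = 228387; 228,387 required, 228,391 in favor — approved.

Approved — every class gave the required vote.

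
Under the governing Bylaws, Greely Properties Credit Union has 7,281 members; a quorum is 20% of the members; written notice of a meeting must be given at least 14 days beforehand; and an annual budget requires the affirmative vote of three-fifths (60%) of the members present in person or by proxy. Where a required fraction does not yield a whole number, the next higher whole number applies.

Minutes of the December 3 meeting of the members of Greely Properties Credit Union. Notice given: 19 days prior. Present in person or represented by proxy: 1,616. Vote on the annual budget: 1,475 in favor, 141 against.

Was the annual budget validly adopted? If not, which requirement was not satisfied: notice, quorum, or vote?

Notice: 19 days given; 14 required. Satisfied.
Quorum: 20% of 7,281 = 1,456.20, rounded up to 1,457; 1,616 present. Satisfied.
Vote: requires three-fifths of those present (1,616); 3/5 of 1616 = 969.60, rounded up to 970, so 970 needed; 1,475 in favor. Satisfied.

Valid — all requirements satisfied.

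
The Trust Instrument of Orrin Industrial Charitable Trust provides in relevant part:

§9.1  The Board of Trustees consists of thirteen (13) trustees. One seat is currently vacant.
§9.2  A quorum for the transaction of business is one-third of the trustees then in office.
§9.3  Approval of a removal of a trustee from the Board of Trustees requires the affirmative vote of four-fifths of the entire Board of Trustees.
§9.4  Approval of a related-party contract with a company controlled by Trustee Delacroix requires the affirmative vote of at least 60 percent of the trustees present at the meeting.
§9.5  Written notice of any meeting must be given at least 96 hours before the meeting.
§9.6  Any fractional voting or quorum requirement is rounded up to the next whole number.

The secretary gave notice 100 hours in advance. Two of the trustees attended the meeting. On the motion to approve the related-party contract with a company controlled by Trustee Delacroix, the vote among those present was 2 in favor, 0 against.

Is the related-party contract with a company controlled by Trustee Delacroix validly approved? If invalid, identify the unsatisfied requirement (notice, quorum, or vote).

Invalid — quorum requirement not satisfied.

Notice: 100 hours given; 96 required (100 ≥ 96). Satisfied.
Quorum: 2 present; quorum is 4. Not satisfied.
Vote: the related-party contract with a company controlled by Trustee Delacroix requires three-fifths of the trustees present (2). 3/5 of 2 = 1.20, rounded up to 2, so 2 affirmative votes are needed; 2 voted in favor. Satisfied. (Moot — without a quorum no business can be validly transacted.)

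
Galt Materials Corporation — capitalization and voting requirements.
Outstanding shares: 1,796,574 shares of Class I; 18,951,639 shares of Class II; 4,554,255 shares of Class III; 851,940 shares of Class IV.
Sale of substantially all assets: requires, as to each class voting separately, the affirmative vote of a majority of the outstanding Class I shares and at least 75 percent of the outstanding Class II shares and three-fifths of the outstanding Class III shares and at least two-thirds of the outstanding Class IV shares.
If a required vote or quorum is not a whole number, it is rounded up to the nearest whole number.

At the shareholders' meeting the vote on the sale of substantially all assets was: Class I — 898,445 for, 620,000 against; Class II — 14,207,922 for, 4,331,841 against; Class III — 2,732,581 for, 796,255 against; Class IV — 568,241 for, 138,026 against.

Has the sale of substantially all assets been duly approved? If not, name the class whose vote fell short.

Class I: a majority of 1796574 is 898288; 898,288 required, 898,445 in favor — approved.
Class II: 3/4 of 18951639 = 14213729.25, rounded up to 14213730; 14,213,730 required, 14,207,922 in favor — not approved.
Class III: 3/5 of 4554255 = 2732553; 2,732,553 required, 2,732,581 in favor — approved.
Class IV: 2/3 of 851940 = 567960; 567,960 required, 568,241 in favor — approved.

Not approved — the Class II shares did not give the required vote.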